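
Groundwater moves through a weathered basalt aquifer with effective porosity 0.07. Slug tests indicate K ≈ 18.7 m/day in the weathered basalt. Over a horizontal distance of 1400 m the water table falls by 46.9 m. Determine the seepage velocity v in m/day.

Hydraulic gradient i = Δh / L = 46.9 / 1400 = 0.03350.
Darcy flux q = K · i = 18.70 × 0.03350 = 0.6265 m/day.
Seepage velocity v = q / n_e = 0.6265 / 0.07 = 8.949 m/day.

8.95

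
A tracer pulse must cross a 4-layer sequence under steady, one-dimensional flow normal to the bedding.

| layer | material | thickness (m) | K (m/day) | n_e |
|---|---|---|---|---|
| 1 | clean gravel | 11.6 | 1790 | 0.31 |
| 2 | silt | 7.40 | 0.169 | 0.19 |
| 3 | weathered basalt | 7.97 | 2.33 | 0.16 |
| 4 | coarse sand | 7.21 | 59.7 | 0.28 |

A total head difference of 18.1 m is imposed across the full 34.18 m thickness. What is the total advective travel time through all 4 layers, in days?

With flow normal to the layers, continuity requires the same specific discharge q through every layer.
Σ(b_i/K_i) = 11.6/1790 + 7.40/0.169 + 7.97/2.33 + 7.21/59.7 = 47.33 d.
q = Δh / Σ(b_i/K_i) = 18.1 / 47.33 = 0.3824 m/day.
In each layer the seepage velocity is v_i = q/n_i, so the layer transit time is t_i = b_i·n_i / q:
  layer 1 (clean gravel): t_1 = 11.6 × 0.31 / 0.3824 = 9.404 d
  layer 2 (silt): t_2 = 7.40 × 0.19 / 0.3824 = 3.677 d
  layer 3 (weathered basalt): t_3 = 7.97 × 0.16 / 0.3824 = 3.335 d
  layer 4 (coarse sand): t_4 = 7.21 × 0.28 / 0.3824 = 5.280 d
Total t = Σ t_i = 21.70 days.

21.7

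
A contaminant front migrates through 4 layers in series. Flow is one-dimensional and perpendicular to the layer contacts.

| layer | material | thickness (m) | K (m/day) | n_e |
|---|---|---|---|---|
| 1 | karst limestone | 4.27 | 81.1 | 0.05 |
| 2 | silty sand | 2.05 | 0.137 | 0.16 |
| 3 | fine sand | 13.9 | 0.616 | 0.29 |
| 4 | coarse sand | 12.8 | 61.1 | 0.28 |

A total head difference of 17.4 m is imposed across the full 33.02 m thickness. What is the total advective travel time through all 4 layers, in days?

With flow normal to the layers, continuity requires the same specific discharge q through every layer.
Σ(b_i/K_i) = 4.27/81.1 + 2.05/0.137 + 13.9/0.616 + 12.8/61.1 = 37.79 d.
q = Δh / Σ(b_i/K_i) = 17.4 / 37.79 = 0.4604 m/day.
In each layer the seepage velocity is v_i = q/n_i, so the layer transit time is t_i = b_i·n_i / q:
  layer 1 (karst limestone): t_1 = 4.27 × 0.05 / 0.4604 = 0.4637 d
  layer 2 (silty sand): t_2 = 2.05 × 0.16 / 0.4604 = 0.7124 d
  layer 3 (fine sand): t_3 = 13.9 × 0.29 / 0.4604 = 8.755 d
  layer 4 (coarse sand): t_4 = 12.8 × 0.28 / 0.4604 = 7.784 d
Total t = Σ t_i = 17.71 days.

17.7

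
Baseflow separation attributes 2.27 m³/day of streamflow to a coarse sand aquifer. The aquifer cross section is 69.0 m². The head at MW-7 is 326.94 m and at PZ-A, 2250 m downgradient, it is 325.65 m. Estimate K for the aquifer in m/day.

Hydraulic gradient i = (326.94 − 325.65) / 2250 = 1.29 / 2250 = 0.0005733.
From Q = K·A·i, K = Q / (A·i) = 2.27 / (69.00 × 0.0005733) = 57.38 m/day.

57.4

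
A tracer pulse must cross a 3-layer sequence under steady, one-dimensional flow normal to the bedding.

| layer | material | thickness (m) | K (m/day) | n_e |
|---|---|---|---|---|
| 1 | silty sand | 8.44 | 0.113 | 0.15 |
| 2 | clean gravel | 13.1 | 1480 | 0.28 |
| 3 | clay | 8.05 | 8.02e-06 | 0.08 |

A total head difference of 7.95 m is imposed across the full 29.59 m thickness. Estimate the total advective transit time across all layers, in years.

With flow normal to the layers, continuity requires the same specific discharge q through every layer.
Σ(b_i/K_i) = 8.44/0.113 + 13.1/1480 + 8.05/8.02e-06 = 1.004e+06 d.
q = Δh / Σ(b_i/K_i) = 7.95 / 1.004e+06 = 7.920e-06 m/day.
In each layer the seepage velocity is v_i = q/n_i, so the layer transit time is t_i = b_i·n_i / q:
  layer 1 (silty sand): t_1 = 8.44 × 0.15 / 7.920e-06 = 1.599e+05 d
  layer 2 (clean gravel): t_2 = 13.1 × 0.28 / 7.920e-06 = 4.631e+05 d
  layer 3 (clay): t_3 = 8.05 × 0.08 / 7.920e-06 = 81315 d
Total t = Σ t_i = 7.043e+05 days = 1928 years.

1930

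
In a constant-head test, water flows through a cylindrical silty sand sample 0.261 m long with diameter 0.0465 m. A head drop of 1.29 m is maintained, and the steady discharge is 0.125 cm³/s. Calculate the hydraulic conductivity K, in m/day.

1.29

Cross-sectional area A = π·(d/2)² = π × (0.0465/2)² = 0.001698 m².
Convert discharge: 0.125 cm³/s = 1.250e-07 m³/s.
Darcy's law rearranged: K = Q·L / (A·Δh) = 1.250e-07 × 0.261 / (0.001698 × 1.29) = 1.489e-05 m/s = 1.287 m/day.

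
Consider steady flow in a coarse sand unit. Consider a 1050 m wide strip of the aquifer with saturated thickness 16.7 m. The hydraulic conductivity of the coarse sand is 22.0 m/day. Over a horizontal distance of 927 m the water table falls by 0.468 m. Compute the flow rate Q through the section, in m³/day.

Cross-sectional area A = 1050 × 16.7 = 17535 m².
Hydraulic gradient i = Δh / L = 0.468 / 927 = 0.0005049.
Darcy's law: Q = K · A · i = 22.00 × 17535 × 0.0005049 = 194.8 m³/day.

195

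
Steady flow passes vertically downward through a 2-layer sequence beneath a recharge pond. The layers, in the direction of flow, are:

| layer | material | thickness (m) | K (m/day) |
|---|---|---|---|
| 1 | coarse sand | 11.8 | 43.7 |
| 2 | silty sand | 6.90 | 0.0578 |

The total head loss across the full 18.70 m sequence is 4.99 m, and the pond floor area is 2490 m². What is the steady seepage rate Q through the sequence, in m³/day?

Flow is perpendicular to layering, so the layers act in series and the equivalent K is the thickness-weighted harmonic mean.
Total thickness L = 11.8 + 6.90 = 18.70 m.
Σ(b_i/K_i) = 11.8/43.7 + 6.90/0.0578 = 119.6 d.
K_eq = L / Σ(b_i/K_i) = 18.70 / 119.6 = 0.1563 m/day.
Q = K_eq · A · (Δh/L) = 0.1563 × 2490 × (4.99/18.70) = 103.8 m³/day.

104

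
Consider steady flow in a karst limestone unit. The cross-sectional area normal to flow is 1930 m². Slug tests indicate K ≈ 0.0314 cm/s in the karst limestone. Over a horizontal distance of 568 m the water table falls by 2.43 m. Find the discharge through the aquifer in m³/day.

Convert K: 0.0314 cm/s × 864 = 27.13 m/day.
Hydraulic gradient i = Δh / L = 2.43 / 568 = 0.004278.
Darcy's law: Q = K · A · i = 27.13 × 1930 × 0.004278 = 224.0 m³/day.

224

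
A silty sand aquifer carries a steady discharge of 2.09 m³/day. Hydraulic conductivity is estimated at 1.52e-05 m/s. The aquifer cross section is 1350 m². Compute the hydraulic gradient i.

0.00118

Convert K: 1.52e-05 m/s × 86400 = 1.313 m/day.
From Q = K·A·i, i = Q / (K·A) = 2.09 / (1.313 × 1350) = 0.001179.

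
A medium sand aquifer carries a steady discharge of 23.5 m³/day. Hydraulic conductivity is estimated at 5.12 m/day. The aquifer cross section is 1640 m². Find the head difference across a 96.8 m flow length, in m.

From Q = K·A·i, i = Q / (K·A) = 23.5 / (5.120 × 1640) = 0.002799.
Head loss Δh = i · L = 0.002799 × 96.8 = 0.2709 m.

0.271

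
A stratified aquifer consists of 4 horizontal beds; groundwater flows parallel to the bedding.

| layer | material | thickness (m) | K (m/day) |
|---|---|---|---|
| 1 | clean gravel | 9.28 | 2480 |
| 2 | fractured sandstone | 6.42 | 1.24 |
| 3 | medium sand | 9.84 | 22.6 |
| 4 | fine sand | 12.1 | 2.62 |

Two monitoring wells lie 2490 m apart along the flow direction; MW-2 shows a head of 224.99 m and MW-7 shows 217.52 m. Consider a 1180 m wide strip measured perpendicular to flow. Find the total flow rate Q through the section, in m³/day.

82400

Flow is parallel to layering, so each bed carries its own Darcy discharge and the transmissivities add.
Σ(K_i·b_i) = 2480×9.28 + 1.24×6.42 + 22.6×9.84 + 2.62×12.1 = 23276 m²/day.
Hydraulic gradient i = (224.99 − 217.52) / 2490 = 7.47 / 2490 = 0.003000.
Q = Σ(K_i·b_i) · W · i = 23276 × 1180 × 0.003000 = 82399 m³/day.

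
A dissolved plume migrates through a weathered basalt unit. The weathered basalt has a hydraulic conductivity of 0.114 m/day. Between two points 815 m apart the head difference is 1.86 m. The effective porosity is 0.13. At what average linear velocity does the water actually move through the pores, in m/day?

Hydraulic gradient i = Δh / L = 1.86 / 815 = 0.002282.
Darcy flux q = K · i = 0.1140 × 0.002282 = 0.0002602 m/day.
Seepage velocity v = q / n_e = 0.0002602 / 0.13 = 0.002001 m/day.

0.00200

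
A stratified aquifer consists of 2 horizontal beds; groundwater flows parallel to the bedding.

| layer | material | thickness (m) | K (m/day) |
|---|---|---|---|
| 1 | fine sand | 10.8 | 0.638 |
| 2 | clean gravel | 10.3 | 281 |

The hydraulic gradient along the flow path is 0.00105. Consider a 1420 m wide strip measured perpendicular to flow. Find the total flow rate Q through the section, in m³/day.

4330

Flow is parallel to layering, so each bed carries its own Darcy discharge and the transmissivities add.
Σ(K_i·b_i) = 0.638×10.8 + 281×10.3 = 2901 m²/day.
Hydraulic gradient i = 0.00105.
Q = Σ(K_i·b_i) · W · i = 2901 × 1420 × 0.001050 = 4326 m³/day.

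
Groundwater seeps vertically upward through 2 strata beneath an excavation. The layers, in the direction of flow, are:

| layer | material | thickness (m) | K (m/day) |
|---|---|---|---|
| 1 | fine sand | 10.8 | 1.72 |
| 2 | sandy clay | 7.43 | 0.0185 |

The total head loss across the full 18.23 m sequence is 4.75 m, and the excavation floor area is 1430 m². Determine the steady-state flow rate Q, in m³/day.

Flow is perpendicular to layering, so the layers act in series and the equivalent K is the thickness-weighted harmonic mean.
Total thickness L = 10.8 + 7.43 = 18.23 m.
Σ(b_i/K_i) = 10.8/1.72 + 7.43/0.0185 = 407.9 d.
K_eq = L / Σ(b_i/K_i) = 18.23 / 407.9 = 0.04469 m/day.
Q = K_eq · A · (Δh/L) = 0.04469 × 1430 × (4.75/18.23) = 16.65 m³/day.

16.7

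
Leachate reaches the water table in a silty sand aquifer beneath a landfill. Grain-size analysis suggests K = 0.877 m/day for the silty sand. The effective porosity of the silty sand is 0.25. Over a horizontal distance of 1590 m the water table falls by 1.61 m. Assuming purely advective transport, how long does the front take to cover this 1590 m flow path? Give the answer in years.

Hydraulic gradient i = Δh / L = 1.61 / 1590 = 0.001013.
Darcy flux q = K · i = 0.8770 × 0.001013 = 0.0008880 m/day.
Seepage velocity v = q / n_e = 0.0008880 / 0.25 = 0.003552 m/day.
Travel time t = L / v = 1590 / 0.003552 = 4.476e+05 days = 1226 years.

1230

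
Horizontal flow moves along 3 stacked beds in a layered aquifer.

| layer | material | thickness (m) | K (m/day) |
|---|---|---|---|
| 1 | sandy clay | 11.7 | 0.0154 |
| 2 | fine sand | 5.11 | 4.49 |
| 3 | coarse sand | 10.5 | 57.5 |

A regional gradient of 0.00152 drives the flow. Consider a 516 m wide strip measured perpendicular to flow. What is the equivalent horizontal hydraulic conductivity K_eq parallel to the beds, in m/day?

Flow is parallel to layering, so each bed carries its own Darcy discharge and the transmissivities add.
Σ(K_i·b_i) = 0.0154×11.7 + 4.49×5.11 + 57.5×10.5 = 626.9 m²/day.
Total thickness b = 27.31 m, so K_eq = Σ(K_i·b_i)/b = 22.95 m/day.

23.0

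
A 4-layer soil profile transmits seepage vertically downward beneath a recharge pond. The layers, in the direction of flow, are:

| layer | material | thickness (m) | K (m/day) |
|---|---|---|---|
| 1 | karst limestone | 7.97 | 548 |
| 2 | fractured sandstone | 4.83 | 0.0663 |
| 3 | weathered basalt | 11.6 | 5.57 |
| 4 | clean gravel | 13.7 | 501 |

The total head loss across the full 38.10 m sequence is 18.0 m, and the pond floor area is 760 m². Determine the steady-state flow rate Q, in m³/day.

Flow is perpendicular to layering, so the layers act in series and the equivalent K is the thickness-weighted harmonic mean.
Total thickness L = 7.97 + 4.83 + 11.6 + 13.7 = 38.10 m.
Σ(b_i/K_i) = 7.97/548 + 4.83/0.0663 + 11.6/5.57 + 13.7/501 = 74.98 d.
K_eq = L / Σ(b_i/K_i) = 38.10 / 74.98 = 0.5082 m/day.
Q = K_eq · A · (Δh/L) = 0.5082 × 760 × (18.0/38.10) = 182.5 m³/day.

182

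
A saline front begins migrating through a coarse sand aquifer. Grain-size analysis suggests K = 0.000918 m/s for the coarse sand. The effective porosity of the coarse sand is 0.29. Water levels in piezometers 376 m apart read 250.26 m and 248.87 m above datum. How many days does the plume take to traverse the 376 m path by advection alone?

Convert K: 0.000918 m/s × 86400 = 79.32 m/day.
Hydraulic gradient i = (250.26 − 248.87) / 376 = 1.39 / 376 = 0.003697.
Darcy flux q = K · i = 79.32 × 0.003697 = 0.2932 m/day.
Seepage velocity v = q / n_e = 0.2932 / 0.29 = 1.011 m/day.
Travel time t = L / v = 376 / 1.011 = 371.9 days.

372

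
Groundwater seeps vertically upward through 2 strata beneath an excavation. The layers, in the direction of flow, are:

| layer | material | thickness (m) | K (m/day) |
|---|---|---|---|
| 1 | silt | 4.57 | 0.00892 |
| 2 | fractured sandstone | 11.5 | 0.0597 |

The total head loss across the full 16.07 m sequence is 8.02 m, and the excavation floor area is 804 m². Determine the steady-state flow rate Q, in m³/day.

9.15

Flow is perpendicular to layering, so the layers act in series and the equivalent K is the thickness-weighted harmonic mean.
Total thickness L = 4.57 + 11.5 = 16.07 m.
Σ(b_i/K_i) = 4.57/0.00892 + 11.5/0.0597 = 705.0 d.
K_eq = L / Σ(b_i/K_i) = 16.07 / 705.0 = 0.02280 m/day.
Q = K_eq · A · (Δh/L) = 0.02280 × 804 × (8.02/16.07) = 9.147 m³/day.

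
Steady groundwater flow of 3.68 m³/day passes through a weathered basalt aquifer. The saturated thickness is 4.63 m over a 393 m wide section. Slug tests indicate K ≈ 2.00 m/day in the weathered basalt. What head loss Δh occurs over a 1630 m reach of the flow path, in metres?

1.65

Cross-sectional area A = 393 × 4.63 = 1820 m².
From Q = K·A·i, i = Q / (K·A) = 3.68 / (2.000 × 1820) = 0.001011.
Head loss Δh = i · L = 0.001011 × 1630 = 1.648 m.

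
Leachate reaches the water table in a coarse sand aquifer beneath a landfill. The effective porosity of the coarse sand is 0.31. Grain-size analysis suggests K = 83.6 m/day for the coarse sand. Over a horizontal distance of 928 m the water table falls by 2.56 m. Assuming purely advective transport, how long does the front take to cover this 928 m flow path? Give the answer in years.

3.42

Hydraulic gradient i = Δh / L = 2.56 / 928 = 0.002759.
Darcy flux q = K · i = 83.60 × 0.002759 = 0.2306 m/day.
Seepage velocity v = q / n_e = 0.2306 / 0.31 = 0.7439 m/day.
Travel time t = L / v = 928 / 0.7439 = 1247 days = 3.415 years.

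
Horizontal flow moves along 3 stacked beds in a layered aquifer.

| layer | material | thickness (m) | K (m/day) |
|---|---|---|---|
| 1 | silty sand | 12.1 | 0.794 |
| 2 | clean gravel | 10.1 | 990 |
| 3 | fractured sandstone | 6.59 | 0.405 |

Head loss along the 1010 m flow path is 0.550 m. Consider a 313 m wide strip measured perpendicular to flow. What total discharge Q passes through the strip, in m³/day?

Flow is parallel to layering, so each bed carries its own Darcy discharge and the transmissivities add.
Σ(K_i·b_i) = 0.794×12.1 + 990×10.1 + 0.405×6.59 = 10011 m²/day.
Hydraulic gradient i = Δh / L = 0.550 / 1010 = 0.0005446.
Q = Σ(K_i·b_i) · W · i = 10011 × 313 × 0.0005446 = 1706 m³/day.

1710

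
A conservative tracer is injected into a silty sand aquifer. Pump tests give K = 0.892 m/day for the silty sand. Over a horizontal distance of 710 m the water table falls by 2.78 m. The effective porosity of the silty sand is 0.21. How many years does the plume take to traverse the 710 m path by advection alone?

117

Hydraulic gradient i = Δh / L = 2.78 / 710 = 0.003915.
Darcy flux q = K · i = 0.8920 × 0.003915 = 0.003493 m/day.
Seepage velocity v = q / n_e = 0.003493 / 0.21 = 0.01663 m/day.
Travel time t = L / v = 710 / 0.01663 = 42690 days = 116.9 years.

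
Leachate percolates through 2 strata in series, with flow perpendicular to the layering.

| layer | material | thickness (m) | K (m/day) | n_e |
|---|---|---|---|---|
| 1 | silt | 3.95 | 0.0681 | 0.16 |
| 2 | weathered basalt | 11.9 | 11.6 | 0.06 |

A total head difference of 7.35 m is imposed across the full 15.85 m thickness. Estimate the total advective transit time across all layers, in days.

With flow normal to the layers, continuity requires the same specific discharge q through every layer.
Σ(b_i/K_i) = 3.95/0.0681 + 11.9/11.6 = 59.03 d.
q = Δh / Σ(b_i/K_i) = 7.35 / 59.03 = 0.1245 m/day.
In each layer the seepage velocity is v_i = q/n_i, so the layer transit time is t_i = b_i·n_i / q:
  layer 1 (silt): t_1 = 3.95 × 0.16 / 0.1245 = 5.076 d
  layer 2 (weathered basalt): t_2 = 11.9 × 0.06 / 0.1245 = 5.734 d
Total t = Σ t_i = 10.81 days.

10.8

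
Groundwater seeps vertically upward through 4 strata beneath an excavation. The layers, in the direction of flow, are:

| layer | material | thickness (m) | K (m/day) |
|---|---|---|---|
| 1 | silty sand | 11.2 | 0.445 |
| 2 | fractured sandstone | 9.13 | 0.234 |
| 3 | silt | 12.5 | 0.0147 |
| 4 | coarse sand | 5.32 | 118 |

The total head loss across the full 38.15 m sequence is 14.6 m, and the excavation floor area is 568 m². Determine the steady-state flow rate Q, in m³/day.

Flow is perpendicular to layering, so the layers act in series and the equivalent K is the thickness-weighted harmonic mean.
Total thickness L = 11.2 + 9.13 + 12.5 + 5.32 = 38.15 m.
Σ(b_i/K_i) = 11.2/0.445 + 9.13/0.234 + 12.5/0.0147 + 5.32/118 = 914.6 d.
K_eq = L / Σ(b_i/K_i) = 38.15 / 914.6 = 0.04171 m/day.
Q = K_eq · A · (Δh/L) = 0.04171 × 568 × (14.6/38.15) = 9.067 m³/day.

9.07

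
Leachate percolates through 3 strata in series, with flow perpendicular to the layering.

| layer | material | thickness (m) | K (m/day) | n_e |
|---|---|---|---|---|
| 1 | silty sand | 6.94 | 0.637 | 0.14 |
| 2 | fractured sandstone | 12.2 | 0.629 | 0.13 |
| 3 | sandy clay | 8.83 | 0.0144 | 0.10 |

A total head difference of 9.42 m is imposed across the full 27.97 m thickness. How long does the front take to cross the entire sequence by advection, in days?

With flow normal to the layers, continuity requires the same specific discharge q through every layer.
Σ(b_i/K_i) = 6.94/0.637 + 12.2/0.629 + 8.83/0.0144 = 643.5 d.
q = Δh / Σ(b_i/K_i) = 9.42 / 643.5 = 0.01464 m/day.
In each layer the seepage velocity is v_i = q/n_i, so the layer transit time is t_i = b_i·n_i / q:
  layer 1 (silty sand): t_1 = 6.94 × 0.14 / 0.01464 = 66.37 d
  layer 2 (fractured sandstone): t_2 = 12.2 × 0.13 / 0.01464 = 108.3 d
  layer 3 (sandy clay): t_3 = 8.83 × 0.10 / 0.01464 = 60.32 d
Total t = Σ t_i = 235.0 days.

235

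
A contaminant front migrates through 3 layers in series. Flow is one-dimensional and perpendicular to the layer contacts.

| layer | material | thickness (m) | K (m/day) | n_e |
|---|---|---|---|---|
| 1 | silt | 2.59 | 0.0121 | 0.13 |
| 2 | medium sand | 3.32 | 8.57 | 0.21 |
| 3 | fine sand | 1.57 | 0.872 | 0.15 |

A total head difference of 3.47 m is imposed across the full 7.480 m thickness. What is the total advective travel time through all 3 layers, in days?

With flow normal to the layers, continuity requires the same specific discharge q through every layer.
Σ(b_i/K_i) = 2.59/0.0121 + 3.32/8.57 + 1.57/0.872 = 216.2 d.
q = Δh / Σ(b_i/K_i) = 3.47 / 216.2 = 0.01605 m/day.
In each layer the seepage velocity is v_i = q/n_i, so the layer transit time is t_i = b_i·n_i / q:
  layer 1 (silt): t_1 = 2.59 × 0.13 / 0.01605 = 20.98 d
  layer 2 (medium sand): t_2 = 3.32 × 0.21 / 0.01605 = 43.45 d
  layer 3 (fine sand): t_3 = 1.57 × 0.15 / 0.01605 = 14.68 d
Total t = Σ t_i = 79.10 days.

79.1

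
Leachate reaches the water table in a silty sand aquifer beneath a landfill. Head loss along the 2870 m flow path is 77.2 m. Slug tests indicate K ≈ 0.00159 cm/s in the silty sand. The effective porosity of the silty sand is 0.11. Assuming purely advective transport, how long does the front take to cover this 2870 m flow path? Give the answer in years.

23.4

Convert K: 0.00159 cm/s × 864 = 1.374 m/day.
Hydraulic gradient i = Δh / L = 77.2 / 2870 = 0.02690.
Darcy flux q = K · i = 1.374 × 0.02690 = 0.03695 m/day.
Seepage velocity v = q / n_e = 0.03695 / 0.11 = 0.3359 m/day.
Travel time t = L / v = 2870 / 0.3359 = 8543 days = 23.39 years.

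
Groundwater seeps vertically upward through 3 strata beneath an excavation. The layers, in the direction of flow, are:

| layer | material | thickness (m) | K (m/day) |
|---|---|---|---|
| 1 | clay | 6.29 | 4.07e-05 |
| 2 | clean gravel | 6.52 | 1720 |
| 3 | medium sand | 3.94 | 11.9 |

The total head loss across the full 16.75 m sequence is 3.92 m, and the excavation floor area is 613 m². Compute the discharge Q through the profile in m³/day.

Flow is perpendicular to layering, so the layers act in series and the equivalent K is the thickness-weighted harmonic mean.
Total thickness L = 6.29 + 6.52 + 3.94 = 16.75 m.
Σ(b_i/K_i) = 6.29/4.07e-05 + 6.52/1720 + 3.94/11.9 = 1.545e+05 d.
K_eq = L / Σ(b_i/K_i) = 16.75 / 1.545e+05 = 0.0001084 m/day.
Q = K_eq · A · (Δh/L) = 0.0001084 × 613 × (3.92/16.75) = 0.01555 m³/day.

0.0155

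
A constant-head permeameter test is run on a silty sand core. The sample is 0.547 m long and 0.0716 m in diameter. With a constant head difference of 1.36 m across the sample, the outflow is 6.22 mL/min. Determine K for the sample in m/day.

0.895

Cross-sectional area A = π·(d/2)² = π × (0.0716/2)² = 0.004026 m².
Convert discharge: 6.22 mL/min = 1.037e-07 m³/s.
Darcy's law rearranged: K = Q·L / (A·Δh) = 1.037e-07 × 0.547 / (0.004026 × 1.36) = 1.036e-05 m/s = 0.8947 m/day.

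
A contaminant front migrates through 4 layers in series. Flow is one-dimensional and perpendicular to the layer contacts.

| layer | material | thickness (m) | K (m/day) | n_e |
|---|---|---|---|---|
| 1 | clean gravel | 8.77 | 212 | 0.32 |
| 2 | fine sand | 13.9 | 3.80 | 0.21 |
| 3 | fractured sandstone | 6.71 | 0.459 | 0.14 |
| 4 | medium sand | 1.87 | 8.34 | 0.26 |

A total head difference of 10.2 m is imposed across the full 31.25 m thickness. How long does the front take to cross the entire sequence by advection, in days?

13.0

With flow normal to the layers, continuity requires the same specific discharge q through every layer.
Σ(b_i/K_i) = 8.77/212 + 13.9/3.80 + 6.71/0.459 + 1.87/8.34 = 18.54 d.
q = Δh / Σ(b_i/K_i) = 10.2 / 18.54 = 0.5501 m/day.
In each layer the seepage velocity is v_i = q/n_i, so the layer transit time is t_i = b_i·n_i / q:
  layer 1 (clean gravel): t_1 = 8.77 × 0.32 / 0.5501 = 5.102 d
  layer 2 (fine sand): t_2 = 13.9 × 0.21 / 0.5501 = 5.306 d
  layer 3 (fractured sandstone): t_3 = 6.71 × 0.14 / 0.5501 = 1.708 d
  layer 4 (medium sand): t_4 = 1.87 × 0.26 / 0.5501 = 0.8838 d
Total t = Σ t_i = 13.00 days.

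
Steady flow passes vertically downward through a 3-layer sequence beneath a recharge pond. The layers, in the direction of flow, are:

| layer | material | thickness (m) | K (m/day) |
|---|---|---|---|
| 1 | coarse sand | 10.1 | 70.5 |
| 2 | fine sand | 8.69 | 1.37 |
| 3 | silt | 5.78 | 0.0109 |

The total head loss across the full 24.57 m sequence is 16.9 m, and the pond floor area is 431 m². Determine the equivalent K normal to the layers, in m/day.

0.0458

Flow is perpendicular to layering, so the layers act in series and the equivalent K is the thickness-weighted harmonic mean.
Total thickness L = 10.1 + 8.69 + 5.78 = 24.57 m.
Σ(b_i/K_i) = 10.1/70.5 + 8.69/1.37 + 5.78/0.0109 = 536.8 d.
K_eq = L / Σ(b_i/K_i) = 24.57 / 536.8 = 0.04577 m/day.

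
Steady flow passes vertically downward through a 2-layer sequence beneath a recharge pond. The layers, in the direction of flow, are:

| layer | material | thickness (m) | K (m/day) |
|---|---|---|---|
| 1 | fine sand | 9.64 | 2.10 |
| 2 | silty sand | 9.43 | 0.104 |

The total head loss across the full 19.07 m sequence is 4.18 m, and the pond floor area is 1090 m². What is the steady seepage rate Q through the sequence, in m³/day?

47.8

Flow is perpendicular to layering, so the layers act in series and the equivalent K is the thickness-weighted harmonic mean.
Total thickness L = 9.64 + 9.43 = 19.07 m.
Σ(b_i/K_i) = 9.64/2.10 + 9.43/0.104 = 95.26 d.
K_eq = L / Σ(b_i/K_i) = 19.07 / 95.26 = 0.2002 m/day.
Q = K_eq · A · (Δh/L) = 0.2002 × 1090 × (4.18/19.07) = 47.83 m³/day.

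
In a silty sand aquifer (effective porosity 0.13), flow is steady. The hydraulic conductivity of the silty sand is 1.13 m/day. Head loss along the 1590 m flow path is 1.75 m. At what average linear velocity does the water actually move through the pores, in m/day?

Hydraulic gradient i = Δh / L = 1.75 / 1590 = 0.001101.
Darcy flux q = K · i = 1.130 × 0.001101 = 0.001244 m/day.
Seepage velocity v = q / n_e = 0.001244 / 0.13 = 0.009567 m/day.

0.00957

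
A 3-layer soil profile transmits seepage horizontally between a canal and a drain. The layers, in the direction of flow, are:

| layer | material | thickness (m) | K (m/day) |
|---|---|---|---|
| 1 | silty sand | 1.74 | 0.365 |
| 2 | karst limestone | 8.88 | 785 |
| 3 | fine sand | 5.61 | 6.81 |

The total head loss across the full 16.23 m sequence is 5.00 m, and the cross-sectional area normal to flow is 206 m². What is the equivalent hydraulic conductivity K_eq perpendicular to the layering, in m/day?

2.90

Flow is perpendicular to layering, so the layers act in series and the equivalent K is the thickness-weighted harmonic mean.
Total thickness L = 1.74 + 8.88 + 5.61 = 16.23 m.
Σ(b_i/K_i) = 1.74/0.365 + 8.88/785 + 5.61/6.81 = 5.602 d.
K_eq = L / Σ(b_i/K_i) = 16.23 / 5.602 = 2.897 m/day.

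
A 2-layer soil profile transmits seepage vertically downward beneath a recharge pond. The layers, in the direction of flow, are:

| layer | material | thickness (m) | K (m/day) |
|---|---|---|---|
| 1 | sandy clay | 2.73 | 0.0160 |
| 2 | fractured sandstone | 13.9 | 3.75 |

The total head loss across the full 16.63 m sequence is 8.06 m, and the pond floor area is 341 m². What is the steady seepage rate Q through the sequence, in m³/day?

15.8

Flow is perpendicular to layering, so the layers act in series and the equivalent K is the thickness-weighted harmonic mean.
Total thickness L = 2.73 + 13.9 = 16.63 m.
Σ(b_i/K_i) = 2.73/0.0160 + 13.9/3.75 = 174.3 d.
K_eq = L / Σ(b_i/K_i) = 16.63 / 174.3 = 0.09539 m/day.
Q = K_eq · A · (Δh/L) = 0.09539 × 341 × (8.06/16.63) = 15.77 m³/day.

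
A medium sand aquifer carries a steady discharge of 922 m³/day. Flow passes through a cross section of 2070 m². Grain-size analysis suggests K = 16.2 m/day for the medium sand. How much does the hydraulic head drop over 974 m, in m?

26.8

From Q = K·A·i, i = Q / (K·A) = 922 / (16.20 × 2070) = 0.02749.
Head loss Δh = i · L = 0.02749 × 974 = 26.78 m.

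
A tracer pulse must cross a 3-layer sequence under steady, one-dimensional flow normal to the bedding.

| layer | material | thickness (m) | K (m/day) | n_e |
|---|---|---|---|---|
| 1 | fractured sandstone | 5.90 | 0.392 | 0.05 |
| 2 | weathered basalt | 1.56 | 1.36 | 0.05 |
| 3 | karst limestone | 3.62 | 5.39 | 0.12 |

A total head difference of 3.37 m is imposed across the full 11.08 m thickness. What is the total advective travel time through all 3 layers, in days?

4.04

With flow normal to the layers, continuity requires the same specific discharge q through every layer.
Σ(b_i/K_i) = 5.90/0.392 + 1.56/1.36 + 3.62/5.39 = 16.87 d.
q = Δh / Σ(b_i/K_i) = 3.37 / 16.87 = 0.1998 m/day.
In each layer the seepage velocity is v_i = q/n_i, so the layer transit time is t_i = b_i·n_i / q:
  layer 1 (fractured sandstone): t_1 = 5.90 × 0.05 / 0.1998 = 1.477 d
  layer 2 (weathered basalt): t_2 = 1.56 × 0.05 / 0.1998 = 0.3905 d
  layer 3 (karst limestone): t_3 = 3.62 × 0.12 / 0.1998 = 2.175 d
Total t = Σ t_i = 4.042 days.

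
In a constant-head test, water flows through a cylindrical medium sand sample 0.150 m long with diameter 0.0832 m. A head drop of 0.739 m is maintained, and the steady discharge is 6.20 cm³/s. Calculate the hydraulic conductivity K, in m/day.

Cross-sectional area A = π·(d/2)² = π × (0.0832/2)² = 0.005437 m².
Convert discharge: 6.20 cm³/s = 6.200e-06 m³/s.
Darcy's law rearranged: K = Q·L / (A·Δh) = 6.200e-06 × 0.150 / (0.005437 × 0.739) = 0.0002315 m/s = 20.00 m/day.

20.0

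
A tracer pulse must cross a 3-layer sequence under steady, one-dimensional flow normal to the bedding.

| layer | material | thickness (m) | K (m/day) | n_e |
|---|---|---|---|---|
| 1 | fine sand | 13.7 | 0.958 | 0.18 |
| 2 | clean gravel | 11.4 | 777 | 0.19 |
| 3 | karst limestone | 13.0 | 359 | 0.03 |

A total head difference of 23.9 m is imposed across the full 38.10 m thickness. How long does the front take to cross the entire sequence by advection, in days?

3.02

With flow normal to the layers, continuity requires the same specific discharge q through every layer.
Σ(b_i/K_i) = 13.7/0.958 + 11.4/777 + 13.0/359 = 14.35 d.
q = Δh / Σ(b_i/K_i) = 23.9 / 14.35 = 1.665 m/day.
In each layer the seepage velocity is v_i = q/n_i, so the layer transit time is t_i = b_i·n_i / q:
  layer 1 (fine sand): t_1 = 13.7 × 0.18 / 1.665 = 1.481 d
  layer 2 (clean gravel): t_2 = 11.4 × 0.19 / 1.665 = 1.301 d
  layer 3 (karst limestone): t_3 = 13.0 × 0.03 / 1.665 = 0.2342 d
Total t = Σ t_i = 3.016 days.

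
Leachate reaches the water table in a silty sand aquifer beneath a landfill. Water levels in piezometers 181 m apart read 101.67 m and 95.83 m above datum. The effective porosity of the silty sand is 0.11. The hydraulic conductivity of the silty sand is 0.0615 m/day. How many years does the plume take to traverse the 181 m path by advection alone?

27.5

Hydraulic gradient i = (101.67 − 95.83) / 181 = 5.84 / 181 = 0.03227.
Darcy flux q = K · i = 0.06150 × 0.03227 = 0.001984 m/day.
Seepage velocity v = q / n_e = 0.001984 / 0.11 = 0.01804 m/day.
Travel time t = L / v = 181 / 0.01804 = 10034 days = 27.47 years.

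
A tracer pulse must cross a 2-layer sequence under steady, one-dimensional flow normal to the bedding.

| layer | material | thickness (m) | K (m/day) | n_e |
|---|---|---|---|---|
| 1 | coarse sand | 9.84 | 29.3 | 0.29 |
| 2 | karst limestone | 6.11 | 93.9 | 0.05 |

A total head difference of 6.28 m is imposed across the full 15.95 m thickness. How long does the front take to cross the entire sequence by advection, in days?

With flow normal to the layers, continuity requires the same specific discharge q through every layer.
Σ(b_i/K_i) = 9.84/29.3 + 6.11/93.9 = 0.4009 d.
q = Δh / Σ(b_i/K_i) = 6.28 / 0.4009 = 15.66 m/day.
In each layer the seepage velocity is v_i = q/n_i, so the layer transit time is t_i = b_i·n_i / q:
  layer 1 (coarse sand): t_1 = 9.84 × 0.29 / 15.66 = 0.1822 d
  layer 2 (karst limestone): t_2 = 6.11 × 0.05 / 15.66 = 0.01950 d
Total t = Σ t_i = 0.2017 days.

0.202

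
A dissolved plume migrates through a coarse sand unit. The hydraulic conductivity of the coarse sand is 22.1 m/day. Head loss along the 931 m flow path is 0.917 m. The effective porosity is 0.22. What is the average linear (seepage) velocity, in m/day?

Hydraulic gradient i = Δh / L = 0.917 / 931 = 0.0009850.
Darcy flux q = K · i = 22.10 × 0.0009850 = 0.02177 m/day.
Seepage velocity v = q / n_e = 0.02177 / 0.22 = 0.09894 m/day.

0.0989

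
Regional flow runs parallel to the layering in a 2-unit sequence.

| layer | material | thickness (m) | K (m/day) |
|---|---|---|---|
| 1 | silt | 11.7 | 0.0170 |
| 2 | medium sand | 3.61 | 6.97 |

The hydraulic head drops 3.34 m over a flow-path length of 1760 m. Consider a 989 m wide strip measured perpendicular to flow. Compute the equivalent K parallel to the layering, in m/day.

1.66

Flow is parallel to layering, so each bed carries its own Darcy discharge and the transmissivities add.
Σ(K_i·b_i) = 0.0170×11.7 + 6.97×3.61 = 25.36 m²/day.
Total thickness b = 15.31 m, so K_eq = Σ(K_i·b_i)/b = 1.656 m/day.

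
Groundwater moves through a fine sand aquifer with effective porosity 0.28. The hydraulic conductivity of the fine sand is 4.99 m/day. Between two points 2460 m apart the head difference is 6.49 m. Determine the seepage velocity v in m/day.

Hydraulic gradient i = Δh / L = 6.49 / 2460 = 0.002638.
Darcy flux q = K · i = 4.990 × 0.002638 = 0.01316 m/day.
Seepage velocity v = q / n_e = 0.01316 / 0.28 = 0.04702 m/day.

0.0470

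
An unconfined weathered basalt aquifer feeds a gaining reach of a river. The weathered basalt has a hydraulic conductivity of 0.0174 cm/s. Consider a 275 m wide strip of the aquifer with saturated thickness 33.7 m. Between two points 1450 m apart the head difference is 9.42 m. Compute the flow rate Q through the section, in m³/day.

Convert K: 0.0174 cm/s × 864 = 15.03 m/day.
Cross-sectional area A = 275 × 33.7 = 9268 m².
Hydraulic gradient i = Δh / L = 9.42 / 1450 = 0.006497.
Darcy's law: Q = K · A · i = 15.03 × 9268 × 0.006497 = 905.1 m³/day.

905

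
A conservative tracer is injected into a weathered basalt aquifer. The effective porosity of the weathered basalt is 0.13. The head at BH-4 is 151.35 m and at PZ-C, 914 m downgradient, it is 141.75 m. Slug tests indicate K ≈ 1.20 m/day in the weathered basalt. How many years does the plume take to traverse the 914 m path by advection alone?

Hydraulic gradient i = (151.35 − 141.75) / 914 = 9.6 / 914 = 0.01050.
Darcy flux q = K · i = 1.200 × 0.01050 = 0.01260 m/day.
Seepage velocity v = q / n_e = 0.01260 / 0.13 = 0.09695 m/day.
Travel time t = L / v = 914 / 0.09695 = 9427 days = 25.81 years.

25.8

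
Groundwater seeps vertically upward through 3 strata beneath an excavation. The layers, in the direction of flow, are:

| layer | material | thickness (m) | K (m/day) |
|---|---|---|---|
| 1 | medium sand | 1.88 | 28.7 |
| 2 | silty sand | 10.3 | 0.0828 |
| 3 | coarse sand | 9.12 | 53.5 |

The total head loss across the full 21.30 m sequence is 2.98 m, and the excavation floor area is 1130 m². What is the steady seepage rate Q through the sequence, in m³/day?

Flow is perpendicular to layering, so the layers act in series and the equivalent K is the thickness-weighted harmonic mean.
Total thickness L = 1.88 + 10.3 + 9.12 = 21.30 m.
Σ(b_i/K_i) = 1.88/28.7 + 10.3/0.0828 + 9.12/53.5 = 124.6 d.
K_eq = L / Σ(b_i/K_i) = 21.30 / 124.6 = 0.1709 m/day.
Q = K_eq · A · (Δh/L) = 0.1709 × 1130 × (2.98/21.30) = 27.02 m³/day.

27.0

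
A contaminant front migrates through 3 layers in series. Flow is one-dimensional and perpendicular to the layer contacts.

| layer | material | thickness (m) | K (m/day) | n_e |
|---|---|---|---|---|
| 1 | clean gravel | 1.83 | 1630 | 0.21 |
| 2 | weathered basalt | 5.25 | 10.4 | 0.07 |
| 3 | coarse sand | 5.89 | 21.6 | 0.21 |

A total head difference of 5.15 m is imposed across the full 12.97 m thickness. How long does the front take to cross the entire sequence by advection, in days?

0.301

With flow normal to the layers, continuity requires the same specific discharge q through every layer.
Σ(b_i/K_i) = 1.83/1630 + 5.25/10.4 + 5.89/21.6 = 0.7786 d.
q = Δh / Σ(b_i/K_i) = 5.15 / 0.7786 = 6.614 m/day.
In each layer the seepage velocity is v_i = q/n_i, so the layer transit time is t_i = b_i·n_i / q:
  layer 1 (clean gravel): t_1 = 1.83 × 0.21 / 6.614 = 0.05810 d
  layer 2 (weathered basalt): t_2 = 5.25 × 0.07 / 6.614 = 0.05556 d
  layer 3 (coarse sand): t_3 = 5.89 × 0.21 / 6.614 = 0.1870 d
Total t = Σ t_i = 0.3007 days.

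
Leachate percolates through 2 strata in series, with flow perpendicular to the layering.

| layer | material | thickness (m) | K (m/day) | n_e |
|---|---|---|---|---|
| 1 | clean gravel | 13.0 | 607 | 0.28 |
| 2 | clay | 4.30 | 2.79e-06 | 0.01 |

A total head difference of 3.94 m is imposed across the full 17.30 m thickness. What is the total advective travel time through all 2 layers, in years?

3940

With flow normal to the layers, continuity requires the same specific discharge q through every layer.
Σ(b_i/K_i) = 13.0/607 + 4.30/2.79e-06 = 1.541e+06 d.
q = Δh / Σ(b_i/K_i) = 3.94 / 1.541e+06 = 2.556e-06 m/day.
In each layer the seepage velocity is v_i = q/n_i, so the layer transit time is t_i = b_i·n_i / q:
  layer 1 (clean gravel): t_1 = 13.0 × 0.28 / 2.556e-06 = 1.424e+06 d
  layer 2 (clay): t_2 = 4.30 × 0.01 / 2.556e-06 = 16820 d
Total t = Σ t_i = 1.441e+06 days = 3944 years.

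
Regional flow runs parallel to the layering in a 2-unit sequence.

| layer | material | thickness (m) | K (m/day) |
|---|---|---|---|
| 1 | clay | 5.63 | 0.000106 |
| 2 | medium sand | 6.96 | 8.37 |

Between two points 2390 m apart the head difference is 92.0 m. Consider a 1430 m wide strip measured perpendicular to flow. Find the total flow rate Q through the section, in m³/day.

3210

Flow is parallel to layering, so each bed carries its own Darcy discharge and the transmissivities add.
Σ(K_i·b_i) = 0.000106×5.63 + 8.37×6.96 = 58.26 m²/day.
Hydraulic gradient i = Δh / L = 92.0 / 2390 = 0.03849.
Q = Σ(K_i·b_i) · W · i = 58.26 × 1430 × 0.03849 = 3207 m³/day.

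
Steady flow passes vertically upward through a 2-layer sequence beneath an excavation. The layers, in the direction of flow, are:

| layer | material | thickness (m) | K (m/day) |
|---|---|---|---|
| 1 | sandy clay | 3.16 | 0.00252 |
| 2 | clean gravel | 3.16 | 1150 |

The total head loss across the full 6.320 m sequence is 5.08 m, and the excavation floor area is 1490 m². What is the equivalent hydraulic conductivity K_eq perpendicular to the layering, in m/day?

0.00504

Flow is perpendicular to layering, so the layers act in series and the equivalent K is the thickness-weighted harmonic mean.
Total thickness L = 3.16 + 3.16 = 6.320 m.
Σ(b_i/K_i) = 3.16/0.00252 + 3.16/1150 = 1254 d.
K_eq = L / Σ(b_i/K_i) = 6.320 / 1254 = 0.005040 m/day.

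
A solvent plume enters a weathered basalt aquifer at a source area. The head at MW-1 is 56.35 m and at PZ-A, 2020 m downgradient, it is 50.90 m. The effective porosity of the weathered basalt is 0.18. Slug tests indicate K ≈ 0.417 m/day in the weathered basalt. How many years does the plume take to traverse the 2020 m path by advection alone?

885

Hydraulic gradient i = (56.35 − 50.90) / 2020 = 5.45 / 2020 = 0.002698.
Darcy flux q = K · i = 0.4170 × 0.002698 = 0.001125 m/day.
Seepage velocity v = q / n_e = 0.001125 / 0.18 = 0.006250 m/day.
Travel time t = L / v = 2020 / 0.006250 = 3.232e+05 days = 884.8 years.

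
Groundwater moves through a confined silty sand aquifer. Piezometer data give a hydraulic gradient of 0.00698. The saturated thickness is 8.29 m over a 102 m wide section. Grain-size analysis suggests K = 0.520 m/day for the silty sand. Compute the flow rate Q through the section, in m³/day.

Cross-sectional area A = 102 × 8.29 = 845.6 m².
Hydraulic gradient i = 0.00698.
Darcy's law: Q = K · A · i = 0.5200 × 845.6 × 0.006980 = 3.069 m³/day.

3.07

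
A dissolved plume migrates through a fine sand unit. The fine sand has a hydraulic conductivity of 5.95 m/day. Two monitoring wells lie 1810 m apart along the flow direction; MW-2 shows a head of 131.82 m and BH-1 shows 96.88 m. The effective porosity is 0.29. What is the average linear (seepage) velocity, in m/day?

0.396

Hydraulic gradient i = (131.82 − 96.88) / 1810 = 34.94 / 1810 = 0.01930.
Darcy flux q = K · i = 5.950 × 0.01930 = 0.1149 m/day.
Seepage velocity v = q / n_e = 0.1149 / 0.29 = 0.3961 m/day.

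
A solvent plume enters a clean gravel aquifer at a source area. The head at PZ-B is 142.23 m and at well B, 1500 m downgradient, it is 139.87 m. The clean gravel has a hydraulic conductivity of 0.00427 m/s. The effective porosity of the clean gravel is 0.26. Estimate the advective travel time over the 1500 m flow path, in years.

Convert K: 0.00427 m/s × 86400 = 368.9 m/day.
Hydraulic gradient i = (142.23 − 139.87) / 1500 = 2.36 / 1500 = 0.001573.
Darcy flux q = K · i = 368.9 × 0.001573 = 0.5804 m/day.
Seepage velocity v = q / n_e = 0.5804 / 0.26 = 2.232 m/day.
Travel time t = L / v = 1500 / 2.232 = 671.9 days = 1.840 years.

1.84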